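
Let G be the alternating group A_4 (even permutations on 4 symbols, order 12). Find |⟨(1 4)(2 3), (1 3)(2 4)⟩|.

4

|⟨(1 4)(2 3)⟩| = 2 and |⟨(1 3)(2 4)⟩| = 2, so |H| is a multiple of lcm(2, 2) = 2 and divides |G| = 12.
Closing under the operation: H = {e, (1 2)(3 4), (1 3)(2 4), (1 4)(2 3)}, so |H| = 4.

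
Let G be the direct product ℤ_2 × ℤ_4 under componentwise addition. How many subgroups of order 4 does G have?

3

|G| = 8 and 4 | 8, so subgroups of order 4 are possible by Lagrange.
The subgroups of order 4 are: {(0,0), (0,1), (0,2), (0,3)}; {(0,0), (0,2), (1,0), (1,2)}; {(0,0), (0,2), (1,1), (1,3)}.
So G has 3 subgroups of order 4.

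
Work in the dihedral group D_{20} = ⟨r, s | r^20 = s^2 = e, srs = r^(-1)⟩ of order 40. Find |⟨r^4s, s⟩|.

|⟨r^4s⟩| = 2 and |⟨s⟩| = 2, so |H| is a multiple of lcm(2, 2) = 2 and divides |G| = 40.
Closing under the operation: H = {e, r^4, r^8, r^12, r^16, s, r^4s, r^8s, r^12s, r^16s}, so |H| = 10.

10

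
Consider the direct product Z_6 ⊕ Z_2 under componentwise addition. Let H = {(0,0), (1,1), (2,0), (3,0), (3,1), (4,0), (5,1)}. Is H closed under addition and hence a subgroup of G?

|H| = 7 does not divide |G| = 12, so by Lagrange H is not a subgroup.

No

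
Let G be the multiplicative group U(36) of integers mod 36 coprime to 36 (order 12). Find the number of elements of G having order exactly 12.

No element of G has order 12 (even though 12 | 12).

0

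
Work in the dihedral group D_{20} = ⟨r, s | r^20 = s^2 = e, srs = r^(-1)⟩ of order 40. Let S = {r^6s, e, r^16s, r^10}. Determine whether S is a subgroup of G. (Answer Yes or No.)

Yes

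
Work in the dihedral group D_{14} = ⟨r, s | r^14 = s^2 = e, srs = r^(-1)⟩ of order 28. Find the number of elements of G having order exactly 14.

The elements of order 14 are: r, r^3, r^5, r^9, r^11, r^13.
That's 6.

6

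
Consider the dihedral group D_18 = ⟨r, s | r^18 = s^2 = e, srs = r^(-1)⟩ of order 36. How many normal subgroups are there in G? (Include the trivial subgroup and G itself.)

G has 45 subgroups. Checking conjugation-invariance by order — order 1: 1/1 normal; order 2: 1/19 normal; order 3: 1/1 normal; order 4: 0/9 normal; order 6: 1/7 normal; order 9: 1/1 normal; order 12: 0/3 normal; order 18: 3/3 normal; order 36: 1/1 normal.
Total normal subgroups: 9.

9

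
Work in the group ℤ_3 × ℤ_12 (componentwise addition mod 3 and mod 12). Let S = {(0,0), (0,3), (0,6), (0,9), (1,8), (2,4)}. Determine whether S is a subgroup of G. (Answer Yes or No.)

No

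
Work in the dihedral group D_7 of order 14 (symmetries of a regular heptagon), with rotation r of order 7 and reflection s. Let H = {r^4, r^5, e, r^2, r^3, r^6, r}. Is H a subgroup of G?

|H| = 7 divides |G| = 14, consistent with Lagrange.
H contains the identity, every element's inverse is in H, and H is closed under ·: it is a subgroup.
In fact H = ⟨r^4⟩.

Yes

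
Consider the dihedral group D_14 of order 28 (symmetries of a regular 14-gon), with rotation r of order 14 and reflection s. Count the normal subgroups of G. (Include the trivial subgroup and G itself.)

7

G has 28 subgroups. Checking conjugation-invariance by order — order 1: 1/1 normal; order 2: 1/15 normal; order 4: 0/7 normal; order 7: 1/1 normal; order 14: 3/3 normal; order 28: 1/1 normal.
Total normal subgroups: 7.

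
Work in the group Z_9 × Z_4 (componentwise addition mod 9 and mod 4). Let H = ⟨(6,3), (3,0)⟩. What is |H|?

|⟨(6,3)⟩| = 12 and |⟨(3,0)⟩| = 3, so |H| is a multiple of lcm(12, 3) = 12 and divides |G| = 36.
Closing under the operation: H = {(0,0), (0,1), (0,2), (0,3), (3,0), (3,1), (3,2), (3,3), (6,0), (6,1), (6,2), (6,3)}, so |H| = 12.

12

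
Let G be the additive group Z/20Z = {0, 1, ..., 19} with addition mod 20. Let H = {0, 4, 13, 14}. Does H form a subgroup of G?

4 ∈ H but its inverse 16 ∉ H, so H is not a subgroup.

No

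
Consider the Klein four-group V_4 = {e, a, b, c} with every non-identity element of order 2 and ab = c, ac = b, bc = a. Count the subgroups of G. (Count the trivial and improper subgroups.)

|G| = 4, so by Lagrange every subgroup order divides 4. Divisors: 1, 2, 4.
Subgroups by order — order 1: 1; order 2: 3; order 4: 1.
Total: 1 + 3 + 1 = 5.

5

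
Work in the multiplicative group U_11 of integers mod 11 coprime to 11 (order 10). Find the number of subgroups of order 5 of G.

1

|G| = 10 and 5 | 10, so subgroups of order 5 are possible by Lagrange.
The subgroups of order 5 are: {1, 3, 4, 5, 9}.
So G has 1 subgroup of order 5.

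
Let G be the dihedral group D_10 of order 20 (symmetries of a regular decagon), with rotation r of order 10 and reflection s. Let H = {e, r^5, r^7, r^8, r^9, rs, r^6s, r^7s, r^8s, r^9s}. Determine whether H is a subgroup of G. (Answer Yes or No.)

No

r^9 ∈ H but its inverse r ∉ H, so H is not a subgroup.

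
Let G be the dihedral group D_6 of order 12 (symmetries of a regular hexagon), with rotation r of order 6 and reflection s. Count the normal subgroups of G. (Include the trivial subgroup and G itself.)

G has 16 subgroups. Checking conjugation-invariance by order — order 1: 1/1 normal; order 2: 1/7 normal; order 3: 1/1 normal; order 4: 0/3 normal; order 6: 3/3 normal; order 12: 1/1 normal.
Total normal subgroups: 7.

7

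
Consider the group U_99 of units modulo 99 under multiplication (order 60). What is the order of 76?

6

Compute successive powers of 76 mod 99: 76, 34, 10, 67, 43, 1; 76^6 ≡ 1 (mod 99).
So |⟨76⟩| = 6.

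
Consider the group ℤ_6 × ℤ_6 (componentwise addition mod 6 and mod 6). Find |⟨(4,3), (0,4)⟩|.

|⟨(4,3)⟩| = 6 and |⟨(0,4)⟩| = 3, so |H| is a multiple of lcm(6, 3) = 6 and divides |G| = 36.
Closing under the operation: H = {(0,0), (0,1), (0,2), (0,3), (0,4), (0,5), (2,0), (2,1), (2,2), (2,3), (2,4), (2,5), (4,0), (4,1), (4,2), (4,3), (4,4), (4,5)}, so |H| = 18.

18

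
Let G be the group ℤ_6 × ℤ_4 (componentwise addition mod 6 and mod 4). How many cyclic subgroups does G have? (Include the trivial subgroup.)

12

Each element a generates a cyclic subgroup ⟨a⟩; distinct elements may generate the same one (a cyclic group of order d has φ(d) generators).
Cyclic subgroups by order — order 1: 1; order 2: 3; order 3: 1; order 4: 2; order 6: 3; order 12: 2.
Total: 12.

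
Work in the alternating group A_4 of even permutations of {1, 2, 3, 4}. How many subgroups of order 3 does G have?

|G| = 12 and 3 | 12, so subgroups of order 3 are possible by Lagrange.
The subgroups of order 3 are: {e, (1 2 3), (1 3 2)}; {e, (1 2 4), (1 4 2)}; {e, (1 3 4), (1 4 3)}; {e, (2 3 4), (2 4 3)}.
So G has 4 subgroups of order 3.

4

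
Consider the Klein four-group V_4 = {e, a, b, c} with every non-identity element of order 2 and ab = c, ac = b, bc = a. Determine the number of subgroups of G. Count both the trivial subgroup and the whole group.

|G| = 4, so by Lagrange every subgroup order divides 4. Divisors: 1, 2, 4.
Subgroups by order — order 1: 1; order 2: 3; order 4: 1.
Total: 1 + 3 + 1 = 5.

5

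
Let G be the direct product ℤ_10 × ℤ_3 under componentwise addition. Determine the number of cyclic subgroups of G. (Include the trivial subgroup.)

8

Each element a generates a cyclic subgroup ⟨a⟩; distinct elements may generate the same one (a cyclic group of order d has φ(d) generators).
Cyclic subgroups by order — order 1: 1; order 2: 1; order 3: 1; order 5: 1; order 6: 1; order 10: 1; order 15: 1; order 30: 1.
Total: 8.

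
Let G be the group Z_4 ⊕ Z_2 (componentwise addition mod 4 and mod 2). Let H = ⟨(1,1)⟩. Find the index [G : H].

2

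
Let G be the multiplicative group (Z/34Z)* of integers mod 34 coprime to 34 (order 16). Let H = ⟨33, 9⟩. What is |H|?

|⟨33⟩| = 2 and |⟨9⟩| = 8, so |H| is a multiple of lcm(2, 8) = 8 and divides |G| = 16.
Closing under the operation: H = {1, 9, 13, 15, 19, 21, 25, 33}, so |H| = 8.

8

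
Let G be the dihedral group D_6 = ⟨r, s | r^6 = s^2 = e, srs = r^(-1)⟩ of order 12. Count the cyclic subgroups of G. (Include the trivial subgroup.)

10

Group the elements of G by the cyclic subgroup they generate; each cyclic subgroup of order d accounts for φ(d) elements.
Cyclic subgroups by order — order 1: 1; order 2: 7; order 3: 1; order 6: 1.
Total: 10.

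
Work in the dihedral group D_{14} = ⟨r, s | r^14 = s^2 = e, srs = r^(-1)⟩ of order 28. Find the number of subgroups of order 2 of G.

15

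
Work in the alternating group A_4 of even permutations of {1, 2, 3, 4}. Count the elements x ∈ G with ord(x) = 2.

The elements of order 2 are: (1 2)(3 4), (1 3)(2 4), (1 4)(2 3).
That's 3.

3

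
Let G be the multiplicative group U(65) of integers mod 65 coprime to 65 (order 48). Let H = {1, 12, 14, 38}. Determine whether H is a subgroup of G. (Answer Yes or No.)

|H| = 4 divides |G| = 48, consistent with Lagrange.
H contains the identity, every element's inverse is in H, and H is closed under ·: it is a subgroup.
In fact H = ⟨38⟩.

Yes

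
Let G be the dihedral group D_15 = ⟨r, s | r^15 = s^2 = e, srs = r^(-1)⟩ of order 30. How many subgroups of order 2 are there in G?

15

|G| = 30 and 2 | 30, so subgroups of order 2 are possible by Lagrange.
The subgroups of order 2 are: {e, r^10s}; {e, r^11s}; {e, r^12s}; {e, r^13s}; … (15 in all).
So G has 15 subgroups of order 2.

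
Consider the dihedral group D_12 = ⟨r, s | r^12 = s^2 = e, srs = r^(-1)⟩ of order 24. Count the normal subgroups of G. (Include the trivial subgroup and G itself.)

G has 34 subgroups. Checking conjugation-invariance by order — order 1: 1/1 normal; order 2: 1/13 normal; order 3: 1/1 normal; order 4: 1/7 normal; order 6: 1/5 normal; order 8: 0/3 normal; order 12: 3/3 normal; order 24: 1/1 normal.
Total normal subgroups: 9.

9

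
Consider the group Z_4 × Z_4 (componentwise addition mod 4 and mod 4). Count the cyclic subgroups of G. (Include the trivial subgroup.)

A cyclic subgroup of order d is generated by each of its φ(d) elements of order d, so the cyclic subgroups of order d number (#elements of order d)/φ(d).
Cyclic subgroups by order — order 1: 1; order 2: 3; order 4: 6.
Total: 10.

10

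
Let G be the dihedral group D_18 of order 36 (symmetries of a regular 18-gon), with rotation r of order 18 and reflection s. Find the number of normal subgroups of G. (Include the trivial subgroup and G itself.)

9

G has 45 subgroups. Checking conjugation-invariance by order — order 1: 1/1 normal; order 2: 1/19 normal; order 3: 1/1 normal; order 4: 0/9 normal; order 6: 1/7 normal; order 9: 1/1 normal; order 12: 0/3 normal; order 18: 3/3 normal; order 36: 1/1 normal.
Total normal subgroups: 9.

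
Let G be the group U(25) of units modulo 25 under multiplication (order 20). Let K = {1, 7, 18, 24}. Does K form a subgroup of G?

Yes

|K| = 4 divides |G| = 20, consistent with Lagrange.
K contains the identity, every element's inverse is in K, and K is closed under ·: it is a subgroup.
In fact K = ⟨18⟩.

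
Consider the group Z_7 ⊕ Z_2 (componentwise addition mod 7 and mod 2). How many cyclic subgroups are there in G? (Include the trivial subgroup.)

4

Each element a generates a cyclic subgroup ⟨a⟩; distinct elements may generate the same one (a cyclic group of order d has φ(d) generators).
Cyclic subgroups by order — order 1: 1; order 2: 1; order 7: 1; order 14: 1.
Total: 4.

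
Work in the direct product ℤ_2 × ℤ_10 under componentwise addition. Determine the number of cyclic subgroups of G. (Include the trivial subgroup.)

Each element a generates a cyclic subgroup ⟨a⟩; distinct elements may generate the same one (a cyclic group of order d has φ(d) generators).
Cyclic subgroups by order — order 1: 1; order 2: 3; order 5: 1; order 10: 3.
Total: 8.

8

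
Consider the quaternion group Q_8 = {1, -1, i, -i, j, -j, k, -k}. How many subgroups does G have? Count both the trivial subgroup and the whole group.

|G| = 8, so by Lagrange every subgroup order divides 8. Divisors: 1, 2, 4, 8.
Subgroups by order — order 1: 1; order 2: 1; order 4: 3; order 8: 1.
Total: 1 + 1 + 3 + 1 = 6.

6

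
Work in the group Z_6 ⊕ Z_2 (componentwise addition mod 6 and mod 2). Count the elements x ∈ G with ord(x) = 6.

6

An element (a,b) has order lcm(ord(a), ord(b)); count pairs with lcm equal to 6.
Enumerating gives 6 such elements.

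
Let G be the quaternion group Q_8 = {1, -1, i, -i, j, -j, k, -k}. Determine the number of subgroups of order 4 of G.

3

|G| = 8 and 4 | 8, so subgroups of order 4 are possible by Lagrange.
The subgroups of order 4 are: {1, -1, i, -i}; {1, -1, j, -j}; {1, -1, k, -k}.
So G has 3 subgroups of order 4.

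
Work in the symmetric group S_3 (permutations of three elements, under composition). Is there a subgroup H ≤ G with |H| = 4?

No

4 does not divide |G| = 6, so by Lagrange no subgroup of order 4 exists.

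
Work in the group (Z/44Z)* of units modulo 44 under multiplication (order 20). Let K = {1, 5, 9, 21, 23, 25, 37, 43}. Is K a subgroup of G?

No

|K| = 8 does not divide |G| = 20, so by Lagrange K is not a subgroup.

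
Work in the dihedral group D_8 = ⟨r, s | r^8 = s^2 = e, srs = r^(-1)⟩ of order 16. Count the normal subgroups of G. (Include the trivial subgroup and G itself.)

7

G has 19 subgroups. Checking conjugation-invariance by order — order 1: 1/1 normal; order 2: 1/9 normal; order 4: 1/5 normal; order 8: 3/3 normal; order 16: 1/1 normal.
Total normal subgroups: 7.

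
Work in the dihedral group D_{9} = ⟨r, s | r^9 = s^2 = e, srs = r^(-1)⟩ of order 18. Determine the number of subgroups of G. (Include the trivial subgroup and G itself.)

16

|G| = 18, so by Lagrange every subgroup order divides 18. Divisors: 1, 2, 3, 6, 9, 18.
Subgroups by order — order 1: 1; order 2: 9; order 3: 1; order 6: 3; order 9: 1; order 18: 1.
Total: 1 + 9 + 1 + 3 + 1 + 1 = 16.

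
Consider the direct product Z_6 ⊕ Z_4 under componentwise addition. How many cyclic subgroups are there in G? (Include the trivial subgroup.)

12

Group the elements of G by the cyclic subgroup they generate; each cyclic subgroup of order d accounts for φ(d) elements.
Cyclic subgroups by order — order 1: 1; order 2: 3; order 3: 1; order 4: 2; order 6: 3; order 12: 2.
Total: 12.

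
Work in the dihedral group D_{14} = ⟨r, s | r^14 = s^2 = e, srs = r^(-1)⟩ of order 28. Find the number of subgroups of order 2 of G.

|G| = 28 and 2 | 28, so subgroups of order 2 are possible by Lagrange.
The subgroups of order 2 are: {e, r^10s}; {e, r^11s}; {e, r^12s}; {e, r^13s}; … (15 in all).
So G has 15 subgroups of order 2.

15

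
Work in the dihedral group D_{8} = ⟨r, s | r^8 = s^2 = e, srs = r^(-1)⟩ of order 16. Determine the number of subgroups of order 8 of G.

|G| = 16 and 8 | 16, so subgroups of order 8 are possible by Lagrange.
The subgroups of order 8 are: {e, r, r^2, r^3, r^4, r^5, r^6, r^7}; {e, r^2, r^4, r^6, s, r^2s, r^4s, r^6s}; {e, r^2, r^4, r^6, rs, r^3s, r^5s, r^7s}.
So G has 3 subgroups of order 8.

3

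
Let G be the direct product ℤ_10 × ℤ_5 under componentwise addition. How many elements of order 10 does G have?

24

An element (a,b) has order lcm(ord(a), ord(b)); count pairs with lcm equal to 10.
Enumerating gives 24 such elements.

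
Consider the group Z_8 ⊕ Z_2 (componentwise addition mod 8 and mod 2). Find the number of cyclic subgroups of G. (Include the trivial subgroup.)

Group the elements of G by the cyclic subgroup they generate; each cyclic subgroup of order d accounts for φ(d) elements.
Cyclic subgroups by order — order 1: 1; order 2: 3; order 4: 2; order 8: 2.
Total: 8.

8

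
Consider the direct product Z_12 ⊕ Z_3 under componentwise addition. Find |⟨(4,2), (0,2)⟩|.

9

|⟨(4,2)⟩| = 3 and |⟨(0,2)⟩| = 3, so |H| is a multiple of lcm(3, 3) = 3 and divides |G| = 36.
Closing under the operation: H = {(0,0), (0,1), (0,2), (4,0), (4,1), (4,2), (8,0), (8,1), (8,2)}, so |H| = 9.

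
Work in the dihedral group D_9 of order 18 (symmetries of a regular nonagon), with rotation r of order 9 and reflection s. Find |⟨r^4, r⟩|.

9

|⟨r^4⟩| = 9 and |⟨r⟩| = 9, so |H| is a multiple of lcm(9, 9) = 9 and divides |G| = 18.
Closing under the operation: H = {e, r, r^2, r^3, r^4, r^5, r^6, r^7, r^8}, so |H| = 9.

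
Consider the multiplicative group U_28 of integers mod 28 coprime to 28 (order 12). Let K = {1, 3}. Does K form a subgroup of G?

3 ∈ K but its inverse 19 ∉ K, so K is not a subgroup.

No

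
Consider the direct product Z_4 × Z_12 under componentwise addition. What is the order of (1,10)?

The order of (1,10) in Z_4 × Z_12 is lcm(ord(1) in Z_4, ord(10) in Z_12).
ord(1) = 4 and ord(10) = 6, so |⟨(1,10)⟩| = lcm(4, 6) = 12.

12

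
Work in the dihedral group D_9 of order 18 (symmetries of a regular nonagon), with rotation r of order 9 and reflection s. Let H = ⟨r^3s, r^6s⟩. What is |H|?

|⟨r^3s⟩| = 2 and |⟨r^6s⟩| = 2, so |H| is a multiple of lcm(2, 2) = 2 and divides |G| = 18.
Closing under the operation: H = {e, r^3, r^6, s, r^3s, r^6s}, so |H| = 6.

6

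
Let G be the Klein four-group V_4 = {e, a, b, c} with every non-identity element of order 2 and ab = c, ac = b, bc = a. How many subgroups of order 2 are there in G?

|G| = 4 and 2 | 4, so subgroups of order 2 are possible by Lagrange.
The subgroups of order 2 are: {e, a}; {e, b}; {e, c}.
So G has 3 subgroups of order 2.

3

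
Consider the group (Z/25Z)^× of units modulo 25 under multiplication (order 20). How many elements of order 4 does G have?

The elements of order 4 are: 7, 18.
That's 2.

2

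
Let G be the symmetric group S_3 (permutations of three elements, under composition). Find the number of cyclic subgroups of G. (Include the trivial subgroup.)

5

A cyclic subgroup of order d is generated by each of its φ(d) elements of order d, so the cyclic subgroups of order d number (#elements of order d)/φ(d).
Cyclic subgroups by order — order 1: 1; order 2: 3; order 3: 1.
Total: 5.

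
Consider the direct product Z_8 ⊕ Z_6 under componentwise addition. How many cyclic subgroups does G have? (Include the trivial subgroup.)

16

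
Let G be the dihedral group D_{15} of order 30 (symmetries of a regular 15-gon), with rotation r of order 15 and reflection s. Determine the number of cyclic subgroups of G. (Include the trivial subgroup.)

Group the elements of G by the cyclic subgroup they generate; each cyclic subgroup of order d accounts for φ(d) elements.
Cyclic subgroups by order — order 1: 1; order 2: 15; order 3: 1; order 5: 1; order 15: 1.
Total: 19.

19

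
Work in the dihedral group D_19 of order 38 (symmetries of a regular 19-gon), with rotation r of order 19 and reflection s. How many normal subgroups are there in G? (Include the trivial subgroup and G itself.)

G has 22 subgroups. Checking conjugation-invariance by order — order 1: 1/1 normal; order 2: 0/19 normal; order 19: 1/1 normal; order 38: 1/1 normal.
Total normal subgroups: 3.

3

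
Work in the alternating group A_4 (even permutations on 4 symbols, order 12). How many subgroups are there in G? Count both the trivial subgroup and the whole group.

|G| = 12, so by Lagrange every subgroup order divides 12. Divisors: 1, 2, 3, 4, 6, 12.
Subgroups by order — order 1: 1; order 2: 3; order 3: 4; order 4: 1; order 6: 0; order 12: 1.
Total: 1 + 3 + 4 + 1 + 0 + 1 = 10.

10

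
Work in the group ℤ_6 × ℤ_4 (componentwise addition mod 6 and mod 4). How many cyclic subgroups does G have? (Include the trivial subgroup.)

Each element a generates a cyclic subgroup ⟨a⟩; distinct elements may generate the same one (a cyclic group of order d has φ(d) generators).
Cyclic subgroups by order — order 1: 1; order 2: 3; order 3: 1; order 4: 2; order 6: 3; order 12: 2.
Total: 12.

12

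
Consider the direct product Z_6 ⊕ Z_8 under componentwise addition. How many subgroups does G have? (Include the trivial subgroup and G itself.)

22

|G| = 48, so by Lagrange every subgroup order divides 48. Divisors: 1, 2, 3, 4, 6, 8, 12, 16, 24, 48.
Subgroups by order — order 1: 1; order 2: 3; order 3: 1; order 4: 3; order 6: 3; order 8: 3; order 12: 3; order 16: 1; order 24: 3; order 48: 1.
Total: 1 + 3 + 1 + 3 + 3 + 3 + 3 + 1 + 3 + 1 = 22.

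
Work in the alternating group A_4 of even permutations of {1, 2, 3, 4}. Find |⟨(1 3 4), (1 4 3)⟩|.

|⟨(1 3 4)⟩| = 3 and |⟨(1 4 3)⟩| = 3, so |H| is a multiple of lcm(3, 3) = 3 and divides |G| = 12.
Closing under the operation: H = {e, (1 3 4), (1 4 3)}, so |H| = 3.

3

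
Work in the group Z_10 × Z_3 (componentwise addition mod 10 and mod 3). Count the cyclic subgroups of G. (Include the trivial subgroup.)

8

Group the elements of G by the cyclic subgroup they generate; each cyclic subgroup of order d accounts for φ(d) elements.
Cyclic subgroups by order — order 1: 1; order 2: 1; order 3: 1; order 5: 1; order 6: 1; order 10: 1; order 15: 1; order 30: 1.
Total: 8.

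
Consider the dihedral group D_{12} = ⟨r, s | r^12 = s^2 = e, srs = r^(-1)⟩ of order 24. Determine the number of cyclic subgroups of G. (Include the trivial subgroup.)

Each element a generates a cyclic subgroup ⟨a⟩; distinct elements may generate the same one (a cyclic group of order d has φ(d) generators).
Cyclic subgroups by order — order 1: 1; order 2: 13; order 3: 1; order 4: 1; order 6: 1; order 12: 1.
Total: 18.

18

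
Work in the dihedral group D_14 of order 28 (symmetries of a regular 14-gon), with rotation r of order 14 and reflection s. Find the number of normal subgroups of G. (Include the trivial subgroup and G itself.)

G has 28 subgroups. Checking conjugation-invariance by order — order 1: 1/1 normal; order 2: 1/15 normal; order 4: 0/7 normal; order 7: 1/1 normal; order 14: 3/3 normal; order 28: 1/1 normal.
Total normal subgroups: 7.

7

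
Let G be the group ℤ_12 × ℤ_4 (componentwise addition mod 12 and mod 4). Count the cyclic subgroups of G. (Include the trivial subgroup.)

20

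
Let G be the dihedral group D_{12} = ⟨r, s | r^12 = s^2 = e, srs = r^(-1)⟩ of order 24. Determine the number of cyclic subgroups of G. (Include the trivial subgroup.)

18

A cyclic subgroup of order d is generated by each of its φ(d) elements of order d, so the cyclic subgroups of order d number (#elements of order d)/φ(d).
Cyclic subgroups by order — order 1: 1; order 2: 13; order 3: 1; order 4: 1; order 6: 1; order 12: 1.
Total: 18.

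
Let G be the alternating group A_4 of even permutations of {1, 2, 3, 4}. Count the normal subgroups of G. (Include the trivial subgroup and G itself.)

3

G has 10 subgroups. Checking conjugation-invariance by order — order 1: 1/1 normal; order 2: 0/3 normal; order 3: 0/4 normal; order 4: 1/1 normal; order 12: 1/1 normal.
Total normal subgroups: 3.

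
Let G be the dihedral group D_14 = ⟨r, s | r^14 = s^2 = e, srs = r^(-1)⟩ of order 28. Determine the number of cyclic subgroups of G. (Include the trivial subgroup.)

18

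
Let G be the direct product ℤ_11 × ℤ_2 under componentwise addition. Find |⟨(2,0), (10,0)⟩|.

11

|⟨(2,0)⟩| = 11 and |⟨(10,0)⟩| = 11, so |H| is a multiple of lcm(11, 11) = 11 and divides |G| = 22.
Closing under the operation: H = {(0,0), (1,0), (2,0), (3,0), (4,0), (5,0), (6,0), (7,0), (8,0), (9,0), (10,0)}, so |H| = 11.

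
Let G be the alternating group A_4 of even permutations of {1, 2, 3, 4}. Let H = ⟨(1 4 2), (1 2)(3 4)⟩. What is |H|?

|⟨(1 4 2)⟩| = 3 and |⟨(1 2)(3 4)⟩| = 2, so |H| is a multiple of lcm(3, 2) = 6 and divides |G| = 12.
Closing {(1 4 2), (1 2)(3 4)} under the group operation gives all of G, so |H| = 12.

12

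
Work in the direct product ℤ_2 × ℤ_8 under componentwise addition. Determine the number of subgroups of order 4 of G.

3

|G| = 16 and 4 | 16, so subgroups of order 4 are possible by Lagrange.
The subgroups of order 4 are: {(0,0), (0,2), (0,4), (0,6)}; {(0,0), (0,4), (1,0), (1,4)}; {(0,0), (0,4), (1,2), (1,6)}.
So G has 3 subgroups of order 4.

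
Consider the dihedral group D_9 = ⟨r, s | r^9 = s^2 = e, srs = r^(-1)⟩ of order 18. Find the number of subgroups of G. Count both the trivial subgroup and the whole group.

|G| = 18, so by Lagrange every subgroup order divides 18. Divisors: 1, 2, 3, 6, 9, 18.
Subgroups by order — order 1: 1; order 2: 9; order 3: 1; order 6: 3; order 9: 1; order 18: 1.
Total: 1 + 9 + 1 + 3 + 1 + 1 = 16.

16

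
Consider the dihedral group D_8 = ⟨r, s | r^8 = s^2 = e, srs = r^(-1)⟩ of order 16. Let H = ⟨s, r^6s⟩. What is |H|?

8

|⟨s⟩| = 2 and |⟨r^6s⟩| = 2, so |H| is a multiple of lcm(2, 2) = 2 and divides |G| = 16.
Closing under the operation: H = {e, r^2, r^4, r^6, s, r^2s, r^4s, r^6s}, so |H| = 8.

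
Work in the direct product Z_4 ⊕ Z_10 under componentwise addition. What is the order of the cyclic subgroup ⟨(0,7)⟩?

The order of (0,7) in Z_4 × Z_10 is lcm(ord(0) in Z_4, ord(7) in Z_10).
ord(0) = 1 and ord(7) = 10, so |⟨(0,7)⟩| = lcm(1, 10) = 10.

10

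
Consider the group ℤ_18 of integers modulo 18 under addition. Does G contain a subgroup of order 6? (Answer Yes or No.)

Yes

6 | 18. A subgroup of order 6 is {0, 3, 6, 9, 12, 15}.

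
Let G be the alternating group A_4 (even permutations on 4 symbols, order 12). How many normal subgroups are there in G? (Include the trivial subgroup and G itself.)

G has 10 subgroups. Checking conjugation-invariance by order — order 1: 1/1 normal; order 2: 0/3 normal; order 3: 0/4 normal; order 4: 1/1 normal; order 12: 1/1 normal.
Total normal subgroups: 3.

3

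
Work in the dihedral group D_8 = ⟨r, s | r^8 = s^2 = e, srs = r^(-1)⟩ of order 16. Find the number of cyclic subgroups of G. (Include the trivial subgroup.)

12

Each element a generates a cyclic subgroup ⟨a⟩; distinct elements may generate the same one (a cyclic group of order d has φ(d) generators).
Cyclic subgroups by order — order 1: 1; order 2: 9; order 4: 1; order 8: 1.
Total: 12.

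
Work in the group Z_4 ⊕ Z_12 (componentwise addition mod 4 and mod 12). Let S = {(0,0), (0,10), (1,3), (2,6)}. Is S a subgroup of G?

(0,10) ∈ S but its inverse (0,2) ∉ S, so S is not a subgroup.

No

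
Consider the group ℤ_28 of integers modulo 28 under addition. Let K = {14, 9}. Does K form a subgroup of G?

The identity 0 ∉ K, so K is not a subgroup.

No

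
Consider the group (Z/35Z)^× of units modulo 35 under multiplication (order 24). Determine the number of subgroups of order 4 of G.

3

|G| = 24 and 4 | 24, so subgroups of order 4 are possible by Lagrange.
The subgroups of order 4 are: {1, 13, 27, 29}; {1, 8, 22, 29}; {1, 6, 29, 34}.
So G has 3 subgroups of order 4.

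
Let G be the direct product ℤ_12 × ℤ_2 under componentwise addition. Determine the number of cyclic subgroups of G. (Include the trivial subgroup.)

12

A cyclic subgroup of order d is generated by each of its φ(d) elements of order d, so the cyclic subgroups of order d number (#elements of order d)/φ(d).
Cyclic subgroups by order — order 1: 1; order 2: 3; order 3: 1; order 4: 2; order 6: 3; order 12: 2.
Total: 12.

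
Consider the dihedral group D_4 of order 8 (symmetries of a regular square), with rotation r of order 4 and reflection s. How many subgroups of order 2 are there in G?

5

|G| = 8 and 2 | 8, so subgroups of order 2 are possible by Lagrange.
The subgroups of order 2 are: {e, r^2}; {e, r^2s}; {e, r^3s}; {e, rs}; … (5 in all).
So G has 5 subgroups of order 2.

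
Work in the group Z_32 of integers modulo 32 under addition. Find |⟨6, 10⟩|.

16

|⟨6⟩| = 16 and |⟨10⟩| = 16, so |H| is a multiple of lcm(16, 16) = 16 and divides |G| = 32.
Closing under the operation: H = {0, 2, 4, 6, 8, 10, 12, 14, 16, 18, 20, 22, 24, 26, 28, 30}, so |H| = 16.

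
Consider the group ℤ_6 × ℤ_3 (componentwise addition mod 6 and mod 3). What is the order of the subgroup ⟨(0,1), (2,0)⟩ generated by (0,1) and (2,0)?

|⟨(0,1)⟩| = 3 and |⟨(2,0)⟩| = 3, so |H| is a multiple of lcm(3, 3) = 3 and divides |G| = 18.
Closing under the operation: H = {(0,0), (0,1), (0,2), (2,0), (2,1), (2,2), (4,0), (4,1), (4,2)}, so |H| = 9.

9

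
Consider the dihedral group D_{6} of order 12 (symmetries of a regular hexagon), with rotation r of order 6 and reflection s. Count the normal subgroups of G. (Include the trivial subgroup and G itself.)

G has 16 subgroups. Checking conjugation-invariance by order — order 1: 1/1 normal; order 2: 1/7 normal; order 3: 1/1 normal; order 4: 0/3 normal; order 6: 3/3 normal; order 12: 1/1 normal.
Total normal subgroups: 7.

7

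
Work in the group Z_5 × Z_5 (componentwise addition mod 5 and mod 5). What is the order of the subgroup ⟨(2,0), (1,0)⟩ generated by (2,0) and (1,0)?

5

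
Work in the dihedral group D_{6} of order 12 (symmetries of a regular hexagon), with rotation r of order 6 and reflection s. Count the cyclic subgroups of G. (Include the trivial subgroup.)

Group the elements of G by the cyclic subgroup they generate; each cyclic subgroup of order d accounts for φ(d) elements.
Cyclic subgroups by order — order 1: 1; order 2: 7; order 3: 1; order 6: 1.
Total: 10.

10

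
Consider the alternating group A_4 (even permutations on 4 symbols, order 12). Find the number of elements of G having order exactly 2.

The elements of order 2 are: (1 2)(3 4), (1 3)(2 4), (1 4)(2 3).
That's 3.

3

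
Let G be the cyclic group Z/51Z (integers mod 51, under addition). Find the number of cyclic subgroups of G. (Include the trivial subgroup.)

Group the elements of G by the cyclic subgroup they generate; each cyclic subgroup of order d accounts for φ(d) elements.
Cyclic subgroups by order — order 1: 1; order 3: 1; order 17: 1; order 51: 1.
Total: 4.

4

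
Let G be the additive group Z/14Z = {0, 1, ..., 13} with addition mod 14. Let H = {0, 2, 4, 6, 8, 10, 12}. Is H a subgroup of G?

Yes

|H| = 7 divides |G| = 14, consistent with Lagrange.
H contains the identity, every element's inverse is in H, and H is closed under +: it is a subgroup.
In fact H = ⟨2⟩.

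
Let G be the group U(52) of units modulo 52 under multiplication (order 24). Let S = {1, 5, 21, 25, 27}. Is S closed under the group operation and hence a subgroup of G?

|S| = 5 does not divide |G| = 24, so by Lagrange S is not a subgroup.

No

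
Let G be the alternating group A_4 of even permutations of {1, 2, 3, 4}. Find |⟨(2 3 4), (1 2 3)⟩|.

|⟨(2 3 4)⟩| = 3 and |⟨(1 2 3)⟩| = 3, so |H| is a multiple of lcm(3, 3) = 3 and divides |G| = 12.
Closing {(2 3 4), (1 2 3)} under the group operation gives all of G, so |H| = 12.

12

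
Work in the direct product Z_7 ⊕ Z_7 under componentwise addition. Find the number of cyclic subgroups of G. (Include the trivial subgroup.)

9

A cyclic subgroup of order d is generated by each of its φ(d) elements of order d, so the cyclic subgroups of order d number (#elements of order d)/φ(d).
Cyclic subgroups by order — order 1: 1; order 7: 8.
Total: 9.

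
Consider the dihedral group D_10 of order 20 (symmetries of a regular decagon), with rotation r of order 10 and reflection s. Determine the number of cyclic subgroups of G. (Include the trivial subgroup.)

Each element a generates a cyclic subgroup ⟨a⟩; distinct elements may generate the same one (a cyclic group of order d has φ(d) generators).
Cyclic subgroups by order — order 1: 1; order 2: 11; order 5: 1; order 10: 1.
Total: 14.

14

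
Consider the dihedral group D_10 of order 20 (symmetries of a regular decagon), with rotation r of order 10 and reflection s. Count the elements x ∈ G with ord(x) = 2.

Enumerating element orders in G gives 11 elements of order 2.

11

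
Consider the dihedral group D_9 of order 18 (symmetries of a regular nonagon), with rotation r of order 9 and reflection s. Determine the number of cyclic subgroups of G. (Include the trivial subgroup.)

12

Each element a generates a cyclic subgroup ⟨a⟩; distinct elements may generate the same one (a cyclic group of order d has φ(d) generators).
Cyclic subgroups by order — order 1: 1; order 2: 9; order 3: 1; order 9: 1.
Total: 12.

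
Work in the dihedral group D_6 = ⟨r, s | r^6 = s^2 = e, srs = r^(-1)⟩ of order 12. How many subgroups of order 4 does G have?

3

|G| = 12 and 4 | 12, so subgroups of order 4 are possible by Lagrange.
The subgroups of order 4 are: {e, r^3, r^2s, r^5s}; {e, r^3, s, r^3s}; {e, r^3, rs, r^4s}.
So G has 3 subgroups of order 4.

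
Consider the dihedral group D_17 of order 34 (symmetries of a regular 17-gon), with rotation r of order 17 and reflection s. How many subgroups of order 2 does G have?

17

|G| = 34 and 2 | 34, so subgroups of order 2 are possible by Lagrange.
The subgroups of order 2 are: {e, r^10s}; {e, r^11s}; {e, r^12s}; {e, r^13s}; … (17 in all).
So G has 17 subgroups of order 2.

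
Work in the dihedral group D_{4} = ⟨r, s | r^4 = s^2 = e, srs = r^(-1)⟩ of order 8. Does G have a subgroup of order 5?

No

5 does not divide |G| = 8, so by Lagrange no subgroup of order 5 exists.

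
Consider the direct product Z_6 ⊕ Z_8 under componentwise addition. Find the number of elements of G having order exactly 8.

8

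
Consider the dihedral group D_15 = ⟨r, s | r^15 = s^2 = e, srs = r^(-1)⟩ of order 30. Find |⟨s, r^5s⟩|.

6

|⟨s⟩| = 2 and |⟨r^5s⟩| = 2, so |H| is a multiple of lcm(2, 2) = 2 and divides |G| = 30.
Closing under the operation: H = {e, r^5, r^10, s, r^5s, r^10s}, so |H| = 6.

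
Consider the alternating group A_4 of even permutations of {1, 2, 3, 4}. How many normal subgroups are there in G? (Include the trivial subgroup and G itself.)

3

G has 10 subgroups. Checking conjugation-invariance by order — order 1: 1/1 normal; order 2: 0/3 normal; order 3: 0/4 normal; order 4: 1/1 normal; order 12: 1/1 normal.
Total normal subgroups: 3.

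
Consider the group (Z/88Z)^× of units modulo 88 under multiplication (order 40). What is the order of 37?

Compute successive powers of 37 mod 88: 37, 49, 53, 25, 45, 81, 5, 9, …; 37^10 ≡ 1 (mod 88).
So |⟨37⟩| = 10.

10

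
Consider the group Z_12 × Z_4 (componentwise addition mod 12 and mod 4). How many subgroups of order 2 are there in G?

|G| = 48 and 2 | 48, so subgroups of order 2 are possible by Lagrange.
The subgroups of order 2 are: {(0,0), (0,2)}; {(0,0), (6,0)}; {(0,0), (6,2)}.
So G has 3 subgroups of order 2.

3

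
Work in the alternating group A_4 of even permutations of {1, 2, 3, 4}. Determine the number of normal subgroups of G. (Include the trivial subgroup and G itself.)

3

G has 10 subgroups. Checking conjugation-invariance by order — order 1: 1/1 normal; order 2: 0/3 normal; order 3: 0/4 normal; order 4: 1/1 normal; order 12: 1/1 normal.
Total normal subgroups: 3.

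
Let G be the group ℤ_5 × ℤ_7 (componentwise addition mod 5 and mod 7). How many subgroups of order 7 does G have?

|G| = 35 and 7 | 35, so subgroups of order 7 are possible by Lagrange.
The subgroups of order 7 are: {(0,0), (0,1), (0,2), (0,3), (0,4), (0,5), (0,6)}.
So G has 1 subgroup of order 7.

1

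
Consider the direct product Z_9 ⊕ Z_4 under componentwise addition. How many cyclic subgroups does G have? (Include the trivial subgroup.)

Group the elements of G by the cyclic subgroup they generate; each cyclic subgroup of order d accounts for φ(d) elements.
Cyclic subgroups by order — order 1: 1; order 2: 1; order 3: 1; order 4: 1; order 6: 1; order 9: 1; order 12: 1; order 18: 1; order 36: 1.
Total: 9.

9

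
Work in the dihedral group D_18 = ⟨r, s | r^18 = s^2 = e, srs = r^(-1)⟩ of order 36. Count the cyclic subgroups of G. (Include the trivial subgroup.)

24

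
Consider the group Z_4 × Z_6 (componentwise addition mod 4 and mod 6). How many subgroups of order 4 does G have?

|G| = 24 and 4 | 24, so subgroups of order 4 are possible by Lagrange.
The subgroups of order 4 are: {(0,0), (0,3), (2,0), (2,3)}; {(0,0), (1,0), (2,0), (3,0)}; {(0,0), (1,3), (2,0), (3,3)}.
So G has 3 subgroups of order 4.

3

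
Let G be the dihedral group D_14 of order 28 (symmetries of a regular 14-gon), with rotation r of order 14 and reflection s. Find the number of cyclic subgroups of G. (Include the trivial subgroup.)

Group the elements of G by the cyclic subgroup they generate; each cyclic subgroup of order d accounts for φ(d) elements.
Cyclic subgroups by order — order 1: 1; order 2: 15; order 7: 1; order 14: 1.
Total: 18.

18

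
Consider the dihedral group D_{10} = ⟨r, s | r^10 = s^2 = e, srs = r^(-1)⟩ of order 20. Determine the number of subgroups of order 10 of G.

|G| = 20 and 10 | 20, so subgroups of order 10 are possible by Lagrange.
The subgroups of order 10 are: {e, r, r^2, r^3, r^4, r^5, r^6, r^7, r^8, r^9}; {e, r^2, r^4, r^6, r^8, s, r^2s, r^4s, r^6s, r^8s}; {e, r^2, r^4, r^6, r^8, rs, r^3s, r^5s, r^7s, r^9s}.
So G has 3 subgroups of order 10.

3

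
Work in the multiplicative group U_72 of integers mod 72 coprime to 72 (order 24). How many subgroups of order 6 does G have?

7

|G| = 24 and 6 | 24, so subgroups of order 6 are possible by Lagrange.
The subgroups of order 6 are: {1, 11, 25, 35, 49, 59}; {1, 13, 25, 37, 49, 61}; {1, 17, 25, 41, 49, 65}; {1, 19, 25, 43, 49, 67}; … (7 in all).
So G has 7 subgroups of order 6.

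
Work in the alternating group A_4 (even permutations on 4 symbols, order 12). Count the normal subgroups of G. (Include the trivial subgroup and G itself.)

G has 10 subgroups. Checking conjugation-invariance by order — order 1: 1/1 normal; order 2: 0/3 normal; order 3: 0/4 normal; order 4: 1/1 normal; order 12: 1/1 normal.
Total normal subgroups: 3.

3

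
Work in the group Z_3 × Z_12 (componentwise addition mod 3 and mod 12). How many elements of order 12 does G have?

An element (a,b) has order lcm(ord(a), ord(b)); count pairs with lcm equal to 12.
Enumerating gives 16 such elements.

16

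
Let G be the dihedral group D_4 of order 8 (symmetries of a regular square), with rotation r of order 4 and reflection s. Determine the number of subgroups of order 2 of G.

5

|G| = 8 and 2 | 8, so subgroups of order 2 are possible by Lagrange.
The subgroups of order 2 are: {e, r^2}; {e, r^2s}; {e, r^3s}; {e, rs}; … (5 in all).
So G has 5 subgroups of order 2.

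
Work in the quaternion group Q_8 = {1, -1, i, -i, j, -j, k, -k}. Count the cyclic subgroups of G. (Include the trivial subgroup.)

A cyclic subgroup of order d is generated by each of its φ(d) elements of order d, so the cyclic subgroups of order d number (#elements of order d)/φ(d).
Cyclic subgroups by order — order 1: 1; order 2: 1; order 4: 3.
Total: 5.

5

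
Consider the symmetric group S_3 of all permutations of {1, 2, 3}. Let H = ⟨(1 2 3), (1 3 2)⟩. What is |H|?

3

|⟨(1 2 3)⟩| = 3 and |⟨(1 3 2)⟩| = 3, so |H| is a multiple of lcm(3, 3) = 3 and divides |G| = 6.
Closing under the operation: H = {e, (1 2 3), (1 3 2)}, so |H| = 3.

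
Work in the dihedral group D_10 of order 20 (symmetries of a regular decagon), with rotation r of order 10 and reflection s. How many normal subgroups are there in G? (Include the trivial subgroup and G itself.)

7

G has 22 subgroups. Checking conjugation-invariance by order — order 1: 1/1 normal; order 2: 1/11 normal; order 4: 0/5 normal; order 5: 1/1 normal; order 10: 3/3 normal; order 20: 1/1 normal.
Total normal subgroups: 7.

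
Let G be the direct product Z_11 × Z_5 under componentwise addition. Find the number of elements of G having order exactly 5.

4

An element (a,b) has order lcm(ord(a), ord(b)); count pairs with lcm equal to 5.
Enumerating gives 4 such elements.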